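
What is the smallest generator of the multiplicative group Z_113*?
p - 1 = 112 has prime divisors 2, 7. h is a primitive root mod 113 iff h^(112/q) ≢ 1 (mod 113) for each such q.
h = 2: 2^56 ≡ 1, 2^16 ≡ 109 (mod 113); 2^56 ≡ 1, so not a primitive root.
h = 3: 3^56 ≡ 112, 3^16 ≡ 49 (mod 113); none is 1, so 3 has order 112 and is a primitive root.
The smallest primitive root mod 113 is g = 3.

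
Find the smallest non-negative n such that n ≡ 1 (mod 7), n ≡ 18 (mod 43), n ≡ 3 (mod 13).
1394

Using the Chinese Remainder Theorem:
M = product of moduli = 3913
For equation 1: M_1 = 559, 559 ≡ 6 (mod 7), inverse of 559 mod 7 is 6 (check: 6 × 6 = 36 ≡ 1 (mod 7))
For equation 2: M_2 = 91, 91 ≡ 5 (mod 43), inverse of 91 mod 43 is 26 (check: 5 × 26 = 130 ≡ 1 (mod 43))
For equation 3: M_3 = 301, 301 ≡ 2 (mod 13), inverse of 301 mod 13 is 7 (check: 2 × 7 = 14 ≡ 1 (mod 13))
Combine: n ≡ Σ r_i×M_i×(M_i⁻¹ mod m_i) = 1×559×6 + 18×91×26 + 3×301×7 = 3354 + 42588 + 6321 = 52263
52263 mod 3913 = 1394
n ≡ 1394 (mod 3913)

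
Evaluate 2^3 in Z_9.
3 = 2 + 1 (binary 11). Repeated squaring mod 9: 2^1 ≡ 2; 2^2 ≡ 2² = 4 ≡ 4. Multiply: 2^3 = 2^2 × 2^1 ≡ 4 × 2 (mod 9): 4 × 2 = 8 ≡ 8. So 2^3 ≡ 8 (mod 9).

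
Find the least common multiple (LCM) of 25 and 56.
1400

First find GCD(25, 56) using the Euclidean algorithm:
25 = 0 × 56 + 25
56 = 2 × 25 + 6
25 = 4 × 6 + 1
6 = 6 × 1 + 0
GCD(25, 56) = 1

LCM formula: LCM(a, b) = (a × b) / GCD(a, b)
LCM(25, 56) = (25 × 56) / 1
LCM(25, 56) = 1400 / 1
LCM(25, 56) = 1400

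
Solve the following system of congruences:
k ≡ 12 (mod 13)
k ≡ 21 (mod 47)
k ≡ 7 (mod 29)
10737

Using the Chinese Remainder Theorem:
M = product of moduli = 17719
For equation 1: M_1 = 1363, 1363 ≡ 11 (mod 13), inverse of 1363 mod 13 is 6 (check: 11 × 6 = 66 ≡ 1 (mod 13))
For equation 2: M_2 = 377, 377 ≡ 1 (mod 47), inverse of 377 mod 47 is 1 (check: 1 × 1 = 1 ≡ 1 (mod 47))
For equation 3: M_3 = 611, 611 ≡ 2 (mod 29), inverse of 611 mod 29 is 15 (check: 2 × 15 = 30 ≡ 1 (mod 29))
Combine: k ≡ Σ r_i×M_i×(M_i⁻¹ mod m_i) = 12×1363×6 + 21×377×1 + 7×611×15 = 98136 + 7917 + 64155 = 170208
170208 mod 17719 = 10737
k ≡ 10737 (mod 17719)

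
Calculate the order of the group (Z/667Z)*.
616

Prime factorization: 667 = 23 × 29
Using the formula φ(n) = n × Π(1 - 1/p) for each prime factor p:
φ(667) = 667 × (1 - 1/23) × (1 - 1/29)
φ(667) = 616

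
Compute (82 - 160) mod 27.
3

(82 - 160) = -78
-78 mod 27 = 3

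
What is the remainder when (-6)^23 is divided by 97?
Using repeated squaring. (-6) ≡ 91 (mod 97). 23 = 16 + 4 + 2 + 1 (binary 10111). Repeated squaring mod 97: 91^1 ≡ 91; 91^2 ≡ 91² = 8281 ≡ 36; 91^4 ≡ 36² = 1296 ≡ 35; 91^8 ≡ 35² = 1225 ≡ 61; 91^16 ≡ 61² = 3721 ≡ 35. Multiply: (-6)^23 ≡ 91^16 × 91^4 × 91^2 × 91^1 ≡ 35 × 35 × 36 × 91 (mod 97): 35 × 35 = 1225 ≡ 61; 61 × 36 = 2196 ≡ 62; 62 × 91 = 5642 ≡ 16. So (-6)^23 ≡ 16 (mod 97).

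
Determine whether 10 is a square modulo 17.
By Euler's criterion: 10^{8} ≡ 16 (mod 17). Since this equals -1 (≡ 16), 10 is not a QR.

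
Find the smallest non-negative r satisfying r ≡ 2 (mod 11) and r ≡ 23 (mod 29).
M = 11 × 29 = 319. M₁ = 29, y₁ ≡ 8 (mod 11). M₂ = 11, y₂ ≡ 8 (mod 29). r = 2×29×8 + 23×11×8 ≡ 255 (mod 319)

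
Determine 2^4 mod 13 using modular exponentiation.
4 = 4 (binary 100). Repeated squaring mod 13: 2^1 ≡ 2; 2^2 ≡ 2² = 4 ≡ 4; 2^4 ≡ 4² = 16 ≡ 3. So 2^4 ≡ 3 (mod 13).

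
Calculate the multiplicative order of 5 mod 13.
Powers of 5 mod 13: 5^1≡5, 5^2≡12, 5^3≡8, 5^4≡1. Order = 4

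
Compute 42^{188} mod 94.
14

Using successive squaring:
Binary expansion of 188: 10111100
Powers of 42 mod 94 (each is the square of the previous):
  42^1 ≡ 42 (mod 94)
  42^2 ≡ 42² = 1764 ≡ 72 (mod 94)
  42^4 ≡ 72² = 5184 ≡ 14 (mod 94)
  42^8 ≡ 14² = 196 ≡ 8 (mod 94)
  42^16 ≡ 8² = 64 ≡ 64 (mod 94)
  42^32 ≡ 64² = 4096 ≡ 54 (mod 94)
  42^64 ≡ 54² = 2916 ≡ 2 (mod 94)
  42^128 ≡ 2² = 4 ≡ 4 (mod 94)
188 = 128 + 32 + 16 + 8 + 4, so 42^188 = 42^128 × 42^32 × 42^16 × 42^8 × 42^4 ≡ 4 × 54 × 64 × 8 × 14 (mod 94)
Multiplying step by step:
  4 × 54 = 216 ≡ 28 (mod 94)
  28 × 64 = 1792 ≡ 6 (mod 94)
  6 × 8 = 48 ≡ 48 (mod 94)
  48 × 14 = 672 ≡ 14 (mod 94)
Result: 42^188 ≡ 14 (mod 94)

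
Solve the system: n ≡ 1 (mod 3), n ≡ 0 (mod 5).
M = 3 × 5 = 15. M₁ = 5, y₁ ≡ 2 (mod 3). M₂ = 3, y₂ ≡ 2 (mod 5). n = 1×5×2 + 0×3×2 ≡ 10 (mod 15)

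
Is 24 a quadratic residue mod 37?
By Euler's criterion: 24^{18} ≡ 36 (mod 37). Since this equals -1 (≡ 36), 24 is not a QR.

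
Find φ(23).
22

Prime factorization: 23 = 23
Using the formula φ(n) = n × Π(1 - 1/p) for each prime factor p:
φ(23) = 23 × (1 - 1/23)
φ(23) = 22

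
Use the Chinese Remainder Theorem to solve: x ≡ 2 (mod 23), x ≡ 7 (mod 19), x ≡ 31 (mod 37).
2325

Using the Chinese Remainder Theorem:
M = product of moduli = 16169
For equation 1: M_1 = 703, 703 ≡ 13 (mod 23), inverse of 703 mod 23 is 16 (check: 13 × 16 = 208 ≡ 1 (mod 23))
For equation 2: M_2 = 851, 851 ≡ 15 (mod 19), inverse of 851 mod 19 is 14 (check: 15 × 14 = 210 ≡ 1 (mod 19))
For equation 3: M_3 = 437, 437 ≡ 30 (mod 37), inverse of 437 mod 37 is 21 (check: 30 × 21 = 630 ≡ 1 (mod 37))
Combine: x ≡ Σ r_i×M_i×(M_i⁻¹ mod m_i) = 2×703×16 + 7×851×14 + 31×437×21 = 22496 + 83398 + 284487 = 390381
390381 mod 16169 = 2325
x ≡ 2325 (mod 16169)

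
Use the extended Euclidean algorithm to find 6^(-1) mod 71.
Extended GCD: 6(12) + 71(-1) = 1. So 6^(-1) ≡ 12 ≡ 12 (mod 71). Verify: 6 × 12 = 72 ≡ 1 (mod 71)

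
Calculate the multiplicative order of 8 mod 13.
Powers of 8 mod 13: 8^1≡8, 8^2≡12, 8^3≡5, 8^4≡1. Order = 4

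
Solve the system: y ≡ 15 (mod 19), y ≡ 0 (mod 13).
M = 19 × 13 = 247. M₁ = 13, y₁ ≡ 3 (mod 19). M₂ = 19, y₂ ≡ 11 (mod 13). y = 15×13×3 + 0×19×11 ≡ 91 (mod 247)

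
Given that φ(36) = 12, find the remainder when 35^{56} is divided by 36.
By Euler: 35^{12} ≡ 1 (mod 36) since gcd(35, 36) = 1. 56 = 4×12 + 8. So 35^{56} ≡ 35^{8} ≡ 1 (mod 36)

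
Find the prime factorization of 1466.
2 × 733

Divide by primes starting from smallest:
1466 ÷ 2 = 733
733 ÷ 733 = 1

1466 = 2 × 733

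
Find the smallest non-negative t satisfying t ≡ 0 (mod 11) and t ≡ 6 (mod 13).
M = 11 × 13 = 143. M₁ = 13, y₁ ≡ 6 (mod 11). M₂ = 11, y₂ ≡ 6 (mod 13). t = 0×13×6 + 6×11×6 ≡ 110 (mod 143)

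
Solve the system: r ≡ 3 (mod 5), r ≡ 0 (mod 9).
M = 5 × 9 = 45. M₁ = 9, y₁ ≡ 4 (mod 5). M₂ = 5, y₂ ≡ 2 (mod 9). r = 3×9×4 + 0×5×2 ≡ 18 (mod 45)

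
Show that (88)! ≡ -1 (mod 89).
(88)! mod 89 = 88. Since this equals -1 (mod 89), Wilson confirms 89 is prime.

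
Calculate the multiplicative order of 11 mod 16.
Powers of 11 mod 16: 11^1≡11, 11^2≡9, 11^3≡3, 11^4≡1. Order = 4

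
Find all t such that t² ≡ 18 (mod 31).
The square roots of 18 mod 31 are 7 and 24. Verify: 7² = 49 ≡ 18 (mod 31)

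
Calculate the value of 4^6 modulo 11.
6 = 4 + 2 (binary 110). Repeated squaring mod 11: 4^1 ≡ 4; 4^2 ≡ 4² = 16 ≡ 5; 4^4 ≡ 5² = 25 ≡ 3. Multiply: 4^6 = 4^4 × 4^2 ≡ 3 × 5 (mod 11): 3 × 5 = 15 ≡ 4. So 4^6 ≡ 4 (mod 11).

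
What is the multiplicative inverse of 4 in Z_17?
4^(-1) ≡ 13 (mod 17). Verification: 4 × 13 = 52 ≡ 1 (mod 17)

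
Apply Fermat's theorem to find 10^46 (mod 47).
By Fermat's Little Theorem, 10^{46} ≡ 1 (mod 47) since 47 is prime and gcd(10, 47) = 1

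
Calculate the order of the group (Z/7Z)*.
6

Prime factorization: 7 = 7
Using the formula φ(n) = n × Π(1 - 1/p) for each prime factor p:
φ(7) = 7 × (1 - 1/7)
φ(7) = 6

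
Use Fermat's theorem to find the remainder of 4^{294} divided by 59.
20

By Fermat's Little Theorem, a^(p-1) ≡ 1 (mod p) for prime p and gcd(a, p) = 1
Here p = 59, so 4^58 ≡ 1 (mod 59)
We can reduce the exponent: 294 mod 58 = 4
So 4^294 ≡ 4^4 (mod 59)
Computing: 4^4 mod 59 = 20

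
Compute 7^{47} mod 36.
31

Using successive squaring:
Binary expansion of 47: 101111
Powers of 7 mod 36 (each is the square of the previous):
  7^1 ≡ 7 (mod 36)
  7^2 ≡ 7² = 49 ≡ 13 (mod 36)
  7^4 ≡ 13² = 169 ≡ 25 (mod 36)
  7^8 ≡ 25² = 625 ≡ 13 (mod 36)
  7^16 ≡ 13² = 169 ≡ 25 (mod 36)
  7^32 ≡ 25² = 625 ≡ 13 (mod 36)
47 = 32 + 8 + 4 + 2 + 1, so 7^47 = 7^32 × 7^8 × 7^4 × 7^2 × 7^1 ≡ 13 × 13 × 25 × 13 × 7 (mod 36)
Multiplying step by step:
  13 × 13 = 169 ≡ 25 (mod 36)
  25 × 25 = 625 ≡ 13 (mod 36)
  13 × 13 = 169 ≡ 25 (mod 36)
  25 × 7 = 175 ≡ 31 (mod 36)
Result: 7^47 ≡ 31 (mod 36)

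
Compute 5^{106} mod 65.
25

Using successive squaring:
Binary expansion of 106: 1101010
Powers of 5 mod 65 (each is the square of the previous):
  5^1 ≡ 5 (mod 65)
  5^2 ≡ 5² = 25 ≡ 25 (mod 65)
  5^4 ≡ 25² = 625 ≡ 40 (mod 65)
  5^8 ≡ 40² = 1600 ≡ 40 (mod 65)
  5^16 ≡ 40² = 1600 ≡ 40 (mod 65)
  5^32 ≡ 40² = 1600 ≡ 40 (mod 65)
  5^64 ≡ 40² = 1600 ≡ 40 (mod 65)
106 = 64 + 32 + 8 + 2, so 5^106 = 5^64 × 5^32 × 5^8 × 5^2 ≡ 40 × 40 × 40 × 25 (mod 65)
Multiplying step by step:
  40 × 40 = 1600 ≡ 40 (mod 65)
  40 × 40 = 1600 ≡ 40 (mod 65)
  40 × 25 = 1000 ≡ 25 (mod 65)
Result: 5^106 ≡ 25 (mod 65)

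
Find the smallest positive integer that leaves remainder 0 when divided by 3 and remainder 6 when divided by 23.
M = 3 × 23 = 69. M₁ = 23, y₁ ≡ 2 (mod 3). M₂ = 3, y₂ ≡ 8 (mod 23). y = 0×23×2 + 6×3×8 ≡ 6 (mod 69). The smallest positive such number is 6.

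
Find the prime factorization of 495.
3^2 × 5 × 11

Divide by primes starting from smallest:
495 ÷ 3 = 165
165 ÷ 3 = 55
55 ÷ 5 = 11
11 ÷ 11 = 1

495 = 3^2 × 5 × 11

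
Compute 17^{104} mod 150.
121

Using successive squaring:
Binary expansion of 104: 1101000
Powers of 17 mod 150 (each is the square of the previous):
  17^1 ≡ 17 (mod 150)
  17^2 ≡ 17² = 289 ≡ 139 (mod 150)
  17^4 ≡ 139² = 19321 ≡ 121 (mod 150)
  17^8 ≡ 121² = 14641 ≡ 91 (mod 150)
  17^16 ≡ 91² = 8281 ≡ 31 (mod 150)
  17^32 ≡ 31² = 961 ≡ 61 (mod 150)
  17^64 ≡ 61² = 3721 ≡ 121 (mod 150)
104 = 64 + 32 + 8, so 17^104 = 17^64 × 17^32 × 17^8 ≡ 121 × 61 × 91 (mod 150)
Multiplying step by step:
  121 × 61 = 7381 ≡ 31 (mod 150)
  31 × 91 = 2821 ≡ 121 (mod 150)
Result: 17^104 ≡ 121 (mod 150)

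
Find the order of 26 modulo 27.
Powers of 26 mod 27: 26^1≡26, 26^2≡1. Order = 2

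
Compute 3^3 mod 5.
3 = 2 + 1 (binary 11). Repeated squaring mod 5: 3^1 ≡ 3; 3^2 ≡ 3² = 9 ≡ 4. Multiply: 3^3 = 3^2 × 3^1 ≡ 4 × 3 (mod 5): 4 × 3 = 12 ≡ 2. So 3^3 ≡ 2 (mod 5).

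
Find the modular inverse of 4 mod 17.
4^(-1) ≡ 13 (mod 17). Verification: 4 × 13 = 52 ≡ 1 (mod 17)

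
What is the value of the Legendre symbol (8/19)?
(8/19) = 8^{9} mod 19 = -1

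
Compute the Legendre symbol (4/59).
(4/59) = 4^{29} mod 59 = 1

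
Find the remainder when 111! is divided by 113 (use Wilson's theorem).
(112)! = (111)! × (112) ≡ -1 (mod 113). So (111)! ≡ -1 × (112)^(-1) ≡ (-1)×(-1) = 1 (mod 113)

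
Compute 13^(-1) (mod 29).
9

Using Extended Euclidean Algorithm:
gcd(13, 29) = 1
Bezout coefficients: 13 × 9 + 29 × -4 = 1
So 13 × 9 ≡ 1 (mod 29)
The inverse is 9 mod 29 = 9
Verification: 13 × 9 = 117 = 4 × 29 + 1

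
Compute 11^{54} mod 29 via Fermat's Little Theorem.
6

By Fermat's Little Theorem, a^(p-1) ≡ 1 (mod p) for prime p and gcd(a, p) = 1
Here p = 29, so 11^28 ≡ 1 (mod 29)
We can reduce the exponent: 54 mod 28 = 26
So 11^54 ≡ 11^26 (mod 29)
Computing: 11^26 mod 29 = 6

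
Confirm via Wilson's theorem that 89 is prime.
(88)! mod 89 = 88. Since this equals -1 (mod 89), Wilson confirms 89 is prime.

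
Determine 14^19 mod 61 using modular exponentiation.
Using repeated squaring. 19 = 16 + 2 + 1 (binary 10011). Repeated squaring mod 61: 14^1 ≡ 14; 14^2 ≡ 14² = 196 ≡ 13; 14^4 ≡ 13² = 169 ≡ 47; 14^8 ≡ 47² = 2209 ≡ 13; 14^16 ≡ 13² = 169 ≡ 47. Multiply: 14^19 = 14^16 × 14^2 × 14^1 ≡ 47 × 13 × 14 (mod 61): 47 × 13 = 611 ≡ 1; 1 × 14 = 14 ≡ 14. So 14^19 ≡ 14 (mod 61).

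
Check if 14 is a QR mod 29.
By Euler's criterion: 14^{14} ≡ 28 (mod 29). Since this equals -1 (≡ 28), 14 is not a QR.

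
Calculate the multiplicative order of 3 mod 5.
Powers of 3 mod 5: 3^1≡3, 3^2≡4, 3^3≡2, 3^4≡1. Order = 4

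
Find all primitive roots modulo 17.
Primitive roots mod 17: {3, 5, 6, 7, 10, 11, 12, 14}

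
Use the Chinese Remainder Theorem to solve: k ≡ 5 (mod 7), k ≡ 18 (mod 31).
M = 7 × 31 = 217. M₁ = 31, y₁ ≡ 5 (mod 7). M₂ = 7, y₂ ≡ 9 (mod 31). k = 5×31×5 + 18×7×9 ≡ 173 (mod 217)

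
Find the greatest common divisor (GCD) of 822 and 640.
2

Using the Euclidean algorithm:
822 = 1 × 640 + 182
640 = 3 × 182 + 94
182 = 1 × 94 + 88
94 = 1 × 88 + 6
88 = 14 × 6 + 4
6 = 1 × 4 + 2
4 = 2 × 2 + 0

GCD(822, 640) = 2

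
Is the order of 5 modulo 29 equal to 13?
No, the actual order is 14, not 13.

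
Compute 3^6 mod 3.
3 ≡ 0 (mod 3). 6 = 4 + 2 (binary 110). Repeated squaring mod 3: 0^1 ≡ 0; 0^2 ≡ 0² = 0 ≡ 0; 0^4 ≡ 0² = 0 ≡ 0. Multiply: 3^6 ≡ 0^4 × 0^2 ≡ 0 × 0 (mod 3): 0 × 0 = 0 ≡ 0. So 3^6 ≡ 0 (mod 3).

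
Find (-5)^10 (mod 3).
(-5) ≡ 1 (mod 3). 10 = 8 + 2 (binary 1010). Repeated squaring mod 3: 1^1 ≡ 1; 1^2 ≡ 1² = 1 ≡ 1; 1^4 ≡ 1² = 1 ≡ 1; 1^8 ≡ 1² = 1 ≡ 1. Multiply: (-5)^10 ≡ 1^8 × 1^2 ≡ 1 × 1 (mod 3): 1 × 1 = 1 ≡ 1. So (-5)^10 ≡ 1 (mod 3).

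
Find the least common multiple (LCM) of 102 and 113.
11526

First find GCD(102, 113) using the Euclidean algorithm:
102 = 0 × 113 + 102
113 = 1 × 102 + 11
102 = 9 × 11 + 3
11 = 3 × 3 + 2
3 = 1 × 2 + 1
2 = 2 × 1 + 0
GCD(102, 113) = 1

LCM formula: LCM(a, b) = (a × b) / GCD(a, b)
LCM(102, 113) = (102 × 113) / 1
LCM(102, 113) = 11526 / 1
LCM(102, 113) = 11526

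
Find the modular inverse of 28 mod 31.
28^(-1) ≡ 10 (mod 31). Verification: 28 × 10 = 280 ≡ 1 (mod 31)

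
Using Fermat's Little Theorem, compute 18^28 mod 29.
By Fermat's Little Theorem, 18^{28} ≡ 1 (mod 29) since 29 is prime and gcd(18, 29) = 1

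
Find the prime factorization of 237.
3 × 79

Divide by primes starting from smallest:
237 ÷ 3 = 79
79 ÷ 79 = 1

237 = 3 × 79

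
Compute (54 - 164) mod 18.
16

(54 - 164) = -110
-110 mod 18 = 16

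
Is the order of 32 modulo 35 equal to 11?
No, the actual order is 12, not 11.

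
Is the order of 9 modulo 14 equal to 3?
Yes, ord_14(9) = 3.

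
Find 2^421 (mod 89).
Using Fermat: 2^{88} ≡ 1 (mod 89). 421 ≡ 69 (mod 88). So 2^{421} ≡ 2^{69} ≡ 8 (mod 89)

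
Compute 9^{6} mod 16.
1

Using successive squaring:
Binary expansion of 6: 110
Powers of 9 mod 16 (each is the square of the previous):
  9^1 ≡ 9 (mod 16)
  9^2 ≡ 9² = 81 ≡ 1 (mod 16)
  9^4 ≡ 1² = 1 ≡ 1 (mod 16)
6 = 4 + 2, so 9^6 = 9^4 × 9^2 ≡ 1 × 1 (mod 16)
Multiplying step by step:
  1 × 1 = 1 ≡ 1 (mod 16)
Result: 9^6 ≡ 1 (mod 16)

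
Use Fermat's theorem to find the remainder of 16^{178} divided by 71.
49

By Fermat's Little Theorem, a^(p-1) ≡ 1 (mod p) for prime p and gcd(a, p) = 1
Here p = 71, so 16^70 ≡ 1 (mod 71)
We can reduce the exponent: 178 mod 70 = 38
So 16^178 ≡ 16^38 (mod 71)
Computing: 16^38 mod 71 = 49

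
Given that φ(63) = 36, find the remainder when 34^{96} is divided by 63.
By Euler: 34^{36} ≡ 1 (mod 63) since gcd(34, 63) = 1. 96 = 2×36 + 24. So 34^{96} ≡ 34^{24} ≡ 1 (mod 63)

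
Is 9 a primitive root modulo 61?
p - 1 = 60 has prime divisors 2, 3, 5. Check 9^(60/q) mod 61 for each: 9^(60/2) = 9^30 ≡ 1, 9^(60/3) = 9^20 ≡ 1, 9^(60/5) = 9^12 ≡ 20 (mod 61). Since 9^30 ≡ 1 (mod 61), the order of 9 divides 30 (in fact the order is 5) ≠ 60, so it is not a primitive root.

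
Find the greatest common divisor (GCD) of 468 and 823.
1

Using the Euclidean algorithm:
468 = 0 × 823 + 468
823 = 1 × 468 + 355
468 = 1 × 355 + 113
355 = 3 × 113 + 16
113 = 7 × 16 + 1
16 = 16 × 1 + 0

GCD(468, 823) = 1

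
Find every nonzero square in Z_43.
QRs mod 43: {1, 4, 6, 9, 10, 11, 13, 14, 15, 16, 17, 21, 23, 24, 25, 31, 35, 36, 38, 40, 41}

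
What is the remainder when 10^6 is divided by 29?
6 = 4 + 2 (binary 110). Repeated squaring mod 29: 10^1 ≡ 10; 10^2 ≡ 10² = 100 ≡ 13; 10^4 ≡ 13² = 169 ≡ 24. Multiply: 10^6 = 10^4 × 10^2 ≡ 24 × 13 (mod 29): 24 × 13 = 312 ≡ 22. So 10^6 ≡ 22 (mod 29).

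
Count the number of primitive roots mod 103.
Number of primitive roots mod 103 = φ(102) = 32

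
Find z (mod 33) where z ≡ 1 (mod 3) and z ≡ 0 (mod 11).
M = 3 × 11 = 33. M₁ = 11, y₁ ≡ 2 (mod 3). M₂ = 3, y₂ ≡ 4 (mod 11). z = 1×11×2 + 0×3×4 ≡ 22 (mod 33)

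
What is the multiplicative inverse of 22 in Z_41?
22^(-1) ≡ 28 (mod 41). Verification: 22 × 28 = 616 ≡ 1 (mod 41)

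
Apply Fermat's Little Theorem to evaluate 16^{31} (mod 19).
5

By Fermat's Little Theorem, a^(p-1) ≡ 1 (mod p) for prime p and gcd(a, p) = 1
Here p = 19, so 16^18 ≡ 1 (mod 19)
We can reduce the exponent: 31 mod 18 = 13
So 16^31 ≡ 16^13 (mod 19)
Computing: 16^13 mod 19 = 5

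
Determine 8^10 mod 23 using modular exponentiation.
10 = 8 + 2 (binary 1010). Repeated squaring mod 23: 8^1 ≡ 8; 8^2 ≡ 8² = 64 ≡ 18; 8^4 ≡ 18² = 324 ≡ 2; 8^8 ≡ 2² = 4 ≡ 4. Multiply: 8^10 = 8^8 × 8^2 ≡ 4 × 18 (mod 23): 4 × 18 = 72 ≡ 3. So 8^10 ≡ 3 (mod 23).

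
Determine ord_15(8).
Powers of 8 mod 15: 8^1≡8, 8^2≡4, 8^3≡2, 8^4≡1. Order = 4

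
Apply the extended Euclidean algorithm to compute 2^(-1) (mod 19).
Extended GCD: 2(-9) + 19(1) = 1. So 2^(-1) ≡ 10 ≡ 10 (mod 19). Verify: 2 × 10 = 20 ≡ 1 (mod 19)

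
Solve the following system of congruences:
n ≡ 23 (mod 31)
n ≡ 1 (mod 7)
85

Using the Chinese Remainder Theorem:
M = product of moduli = 217
For equation 1: M_1 = 7, 7 ≡ 7 (mod 31), inverse of 7 mod 31 is 9 (check: 7 × 9 = 63 ≡ 1 (mod 31))
For equation 2: M_2 = 31, 31 ≡ 3 (mod 7), inverse of 31 mod 7 is 5 (check: 3 × 5 = 15 ≡ 1 (mod 7))
Combine: n ≡ Σ r_i×M_i×(M_i⁻¹ mod m_i) = 23×7×9 + 1×31×5 = 1449 + 155 = 1604
1604 mod 217 = 85
n ≡ 85 (mod 217)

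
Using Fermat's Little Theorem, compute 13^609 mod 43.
By Fermat: 13^{42} ≡ 1 (mod 43). 609 ≡ 21 (mod 42). So 13^{609} ≡ 13^{21} ≡ 1 (mod 43)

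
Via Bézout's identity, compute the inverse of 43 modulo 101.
Extended GCD: 43(47) + 101(-20) = 1. So 43^(-1) ≡ 47 ≡ 47 (mod 101). Verify: 43 × 47 = 2021 ≡ 1 (mod 101)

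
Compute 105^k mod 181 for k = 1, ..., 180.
g^1, g^2, ..., g^{180} mod 181: {105, 165, 130, 75, 92, 67, 157, 14, 22, 138, 10, 145, 21, 33, 26, 15, 127, 122, 140, 39, 113, 100, 2, 29, 149, 79, 150, 3, 134, 133, 28, 44, 95, 20, 109, 42, 66, 52, 30, 73, 63, 99, 78, 45, 19, 4, 58, 117, 158, 119, 6, 87, 85, 56, 88, 9, 40, 37, 84, 132, 104, 60, 146, 126, 17, 156, 90, 38, 8, 116, 53, 135, 57, 12, 174, 170, 112, 176, 18, 80, 74, 168, 83, 27, 120, 111, 71, 34, 131, 180, 76, 16, 51, 106, 89, 114, 24, 167, 159, 43, 171, 36, 160, 148, 155, 166, 54, 59, 41, 142, 68, 81, 179, 152, 32, 102, 31, 178, 47, 48, 153, 137, 86, 161, 72, 139, 115, 129, 151, 108, 118, 82, 103, 136, 162, 177, 123, 64, 23, 62, 175, 94, 96, 125, 93, 172, 141, 144, 97, 49, 77, 121, 35, 55, 164, 25, 91, 143, 173, 65, 128, 46, 124, 169, 7, 11, 69, 5, 163, 101, 107, 13, 98, 154, 61, 70, 110, 147, 50, 1}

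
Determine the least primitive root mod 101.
p - 1 = 100 has prime divisors 2, 5. h is a primitive root mod 101 iff h^(100/q) ≢ 1 (mod 101) for each such q.
h = 2: 2^50 ≡ 100, 2^20 ≡ 95 (mod 101); none is 1, so 2 has order 100 and is a primitive root.
The smallest primitive root mod 101 is g = 2.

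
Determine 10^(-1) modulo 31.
10^(-1) ≡ 28 (mod 31). Verification: 10 × 28 = 280 ≡ 1 (mod 31)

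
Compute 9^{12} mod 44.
37

Using successive squaring:
Binary expansion of 12: 1100
Powers of 9 mod 44 (each is the square of the previous):
  9^1 ≡ 9 (mod 44)
  9^2 ≡ 9² = 81 ≡ 37 (mod 44)
  9^4 ≡ 37² = 1369 ≡ 5 (mod 44)
  9^8 ≡ 5² = 25 ≡ 25 (mod 44)
12 = 8 + 4, so 9^12 = 9^8 × 9^4 ≡ 25 × 5 (mod 44)
Multiplying step by step:
  25 × 5 = 125 ≡ 37 (mod 44)
Result: 9^12 ≡ 37 (mod 44)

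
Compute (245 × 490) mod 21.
14

(245 × 490) = 120050
120050 mod 21 = 14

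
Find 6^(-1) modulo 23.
4

Using Extended Euclidean Algorithm:
gcd(6, 23) = 1
Bezout coefficients: 6 × 4 + 23 × -1 = 1
So 6 × 4 ≡ 1 (mod 23)
The inverse is 4 mod 23 = 4
Verification: 6 × 4 = 24 = 1 × 23 + 1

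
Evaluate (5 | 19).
(5/19) = 5^{9} mod 19 = 1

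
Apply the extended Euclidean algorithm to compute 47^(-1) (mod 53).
Extended GCD: 47(-9) + 53(8) = 1. So 47^(-1) ≡ 44 ≡ 44 (mod 53). Verify: 47 × 44 = 2068 ≡ 1 (mod 53)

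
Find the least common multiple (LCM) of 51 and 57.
969

First find GCD(51, 57) using the Euclidean algorithm:
51 = 0 × 57 + 51
57 = 1 × 51 + 6
51 = 8 × 6 + 3
6 = 2 × 3 + 0
GCD(51, 57) = 3

LCM formula: LCM(a, b) = (a × b) / GCD(a, b)
LCM(51, 57) = (51 × 57) / 3
LCM(51, 57) = 2907 / 3
LCM(51, 57) = 969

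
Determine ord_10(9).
Powers of 9 mod 10: 9^1≡9, 9^2≡1. Order = 2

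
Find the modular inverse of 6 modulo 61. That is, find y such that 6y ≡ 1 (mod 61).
51

Using Extended Euclidean Algorithm:
gcd(6, 61) = 1
Bezout coefficients: 6 × -10 + 61 × 1 = 1
So 6 × -10 ≡ 1 (mod 61)
The inverse is -10 mod 61 = 51
Verification: 6 × 51 = 306 = 5 × 61 + 1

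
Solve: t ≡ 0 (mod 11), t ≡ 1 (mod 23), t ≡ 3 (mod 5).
M = 11 × 23 × 5 = 1265. M₁ = 115, y₁ ≡ 9 (mod 11). M₂ = 55, y₂ ≡ 18 (mod 23). M₃ = 253, y₃ ≡ 2 (mod 5). t = 0×115×9 + 1×55×18 + 3×253×2 ≡ 1243 (mod 1265)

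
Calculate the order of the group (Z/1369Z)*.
1332

Prime factorization: 1369 = 37^2
Using the formula φ(n) = n × Π(1 - 1/p) for each prime factor p:
φ(1369) = 1369 × (1 - 1/37)
φ(1369) = 1332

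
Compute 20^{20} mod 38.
20

Using successive squaring:
Binary expansion of 20: 10100
Powers of 20 mod 38 (each is the square of the previous):
  20^1 ≡ 20 (mod 38)
  20^2 ≡ 20² = 400 ≡ 20 (mod 38)
  20^4 ≡ 20² = 400 ≡ 20 (mod 38)
  20^8 ≡ 20² = 400 ≡ 20 (mod 38)
  20^16 ≡ 20² = 400 ≡ 20 (mod 38)
20 = 16 + 4, so 20^20 = 20^16 × 20^4 ≡ 20 × 20 (mod 38)
Multiplying step by step:
  20 × 20 = 400 ≡ 20 (mod 38)
Result: 20^20 ≡ 20 (mod 38)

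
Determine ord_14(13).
Powers of 13 mod 14: 13^1≡13, 13^2≡1. Order = 2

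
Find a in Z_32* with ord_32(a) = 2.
15 has order 2 mod 32 since 15^{2} ≡ 1 (mod 32) and no smaller power works.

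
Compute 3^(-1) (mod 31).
3^(-1) ≡ 21 (mod 31). Verification: 3 × 21 = 63 ≡ 1 (mod 31)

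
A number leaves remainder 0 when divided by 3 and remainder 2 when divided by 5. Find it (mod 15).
M = 3 × 5 = 15. M₁ = 5, y₁ ≡ 2 (mod 3). M₂ = 3, y₂ ≡ 2 (mod 5). k = 0×5×2 + 2×3×2 ≡ 12 (mod 15)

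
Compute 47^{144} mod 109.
45

Using successive squaring:
Binary expansion of 144: 10010000
Powers of 47 mod 109 (each is the square of the previous):
  47^1 ≡ 47 (mod 109)
  47^2 ≡ 47² = 2209 ≡ 29 (mod 109)
  47^4 ≡ 29² = 841 ≡ 78 (mod 109)
  47^8 ≡ 78² = 6084 ≡ 89 (mod 109)
  47^16 ≡ 89² = 7921 ≡ 73 (mod 109)
  47^32 ≡ 73² = 5329 ≡ 97 (mod 109)
  47^64 ≡ 97² = 9409 ≡ 35 (mod 109)
  47^128 ≡ 35² = 1225 ≡ 26 (mod 109)
144 = 128 + 16, so 47^144 = 47^128 × 47^16 ≡ 26 × 73 (mod 109)
Multiplying step by step:
  26 × 73 = 1898 ≡ 45 (mod 109)
Result: 47^144 ≡ 45 (mod 109)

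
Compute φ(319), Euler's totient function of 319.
280

Prime factorization: 319 = 11 × 29
Using the formula φ(n) = n × Π(1 - 1/p) for each prime factor p:
φ(319) = 319 × (1 - 1/11) × (1 - 1/29)
φ(319) = 280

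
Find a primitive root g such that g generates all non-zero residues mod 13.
p - 1 = 12 has prime divisors 2, 3. h is a primitive root mod 13 iff h^(12/q) ≢ 1 (mod 13) for each such q.
h = 2: 2^6 ≡ 12, 2^4 ≡ 3 (mod 13); none is 1, so 2 has order 12 and is a primitive root.
The smallest primitive root mod 13 is g = 2.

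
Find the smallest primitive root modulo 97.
5

A primitive root g modulo p has order p-1 = 96
Prime divisors of 96: [2, 3]
g is a primitive root iff g^(96/q) ≢ 1 (mod 97) for each prime divisor q
Testing small values:
  g = 2: 2^48 ≡ 1, 2^32 ≡ 35 (mod 97) → 2^48 ≡ 1, not primitive root
  g = 3: 3^48 ≡ 1, 3^32 ≡ 35 (mod 97) → 3^48 ≡ 1, not primitive root
  g = 4: 4^48 ≡ 1, 4^32 ≡ 61 (mod 97) → 4^48 ≡ 1, not primitive root
  g = 5: 5^48 ≡ 96, 5^32 ≡ 35 (mod 97) → none is 1, primitive root!
The smallest primitive root is 5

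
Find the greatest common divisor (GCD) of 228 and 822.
6

Using the Euclidean algorithm:
228 = 0 × 822 + 228
822 = 3 × 228 + 138
228 = 1 × 138 + 90
138 = 1 × 90 + 48
90 = 1 × 48 + 42
48 = 1 × 42 + 6
42 = 7 × 6 + 0

GCD(228, 822) = 6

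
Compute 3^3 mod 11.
3 = 2 + 1 (binary 11). Repeated squaring mod 11: 3^1 ≡ 3; 3^2 ≡ 3² = 9 ≡ 9. Multiply: 3^3 = 3^2 × 3^1 ≡ 9 × 3 (mod 11): 9 × 3 = 27 ≡ 5. So 3^3 ≡ 5 (mod 11).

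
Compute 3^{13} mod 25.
23

Using successive squaring:
Binary expansion of 13: 1101
Powers of 3 mod 25 (each is the square of the previous):
  3^1 ≡ 3 (mod 25)
  3^2 ≡ 3² = 9 ≡ 9 (mod 25)
  3^4 ≡ 9² = 81 ≡ 6 (mod 25)
  3^8 ≡ 6² = 36 ≡ 11 (mod 25)
13 = 8 + 4 + 1, so 3^13 = 3^8 × 3^4 × 3^1 ≡ 11 × 6 × 3 (mod 25)
Multiplying step by step:
  11 × 6 = 66 ≡ 16 (mod 25)
  16 × 3 = 48 ≡ 23 (mod 25)
Result: 3^13 ≡ 23 (mod 25)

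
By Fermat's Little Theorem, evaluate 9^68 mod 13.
By Fermat: 9^{12} ≡ 1 (mod 13). 68 = 5×12 + 8. So 9^{68} ≡ 9^{8} ≡ 3 (mod 13)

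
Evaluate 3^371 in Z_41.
Using Fermat: 3^{40} ≡ 1 (mod 41). 371 ≡ 11 (mod 40). So 3^{371} ≡ 3^{11} ≡ 27 (mod 41)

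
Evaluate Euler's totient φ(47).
46

Prime factorization: 47 = 47
Using the formula φ(n) = n × Π(1 - 1/p) for each prime factor p:
φ(47) = 47 × (1 - 1/47)
φ(47) = 46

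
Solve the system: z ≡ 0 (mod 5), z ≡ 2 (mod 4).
M = 5 × 4 = 20. M₁ = 4, y₁ ≡ 4 (mod 5). M₂ = 5, y₂ ≡ 1 (mod 4). z = 0×4×4 + 2×5×1 ≡ 10 (mod 20)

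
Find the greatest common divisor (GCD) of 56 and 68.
4

Using the Euclidean algorithm:
56 = 0 × 68 + 56
68 = 1 × 56 + 12
56 = 4 × 12 + 8
12 = 1 × 8 + 4
8 = 2 × 4 + 0

GCD(56, 68) = 4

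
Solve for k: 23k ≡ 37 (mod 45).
29

Since gcd(23, 45) = 1 divides 37, a solution exists.
Multiply both sides by the inverse of 23 mod 45:
  23^(-1) mod 45 = 2
  x ≡ 2 × 37 ≡ 74 ≡ 29 (mod 45)
Verification: 23 × 29 = 667 = 14 × 45 + 37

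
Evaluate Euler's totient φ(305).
240

Prime factorization: 305 = 5 × 61
Using the formula φ(n) = n × Π(1 - 1/p) for each prime factor p:
φ(305) = 305 × (1 - 1/5) × (1 - 1/61)
φ(305) = 240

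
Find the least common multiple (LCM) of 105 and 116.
12180

First find GCD(105, 116) using the Euclidean algorithm:
105 = 0 × 116 + 105
116 = 1 × 105 + 11
105 = 9 × 11 + 6
11 = 1 × 6 + 5
6 = 1 × 5 + 1
5 = 5 × 1 + 0
GCD(105, 116) = 1

LCM formula: LCM(a, b) = (a × b) / GCD(a, b)
LCM(105, 116) = (105 × 116) / 1
LCM(105, 116) = 12180 / 1
LCM(105, 116) = 12180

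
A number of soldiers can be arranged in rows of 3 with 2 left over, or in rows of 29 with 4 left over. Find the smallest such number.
M = 3 × 29 = 87. M₁ = 29, y₁ ≡ 2 (mod 3). M₂ = 3, y₂ ≡ 10 (mod 29). y = 2×29×2 + 4×3×10 ≡ 62 (mod 87). The smallest positive such number is 62.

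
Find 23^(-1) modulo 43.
15

Using Extended Euclidean Algorithm:
gcd(23, 43) = 1
Bezout coefficients: 23 × 15 + 43 × -8 = 1
So 23 × 15 ≡ 1 (mod 43)
The inverse is 15 mod 43 = 15
Verification: 23 × 15 = 345 = 8 × 43 + 1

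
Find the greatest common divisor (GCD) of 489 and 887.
1

Using the Euclidean algorithm:
489 = 0 × 887 + 489
887 = 1 × 489 + 398
489 = 1 × 398 + 91
398 = 4 × 91 + 34
91 = 2 × 34 + 23
34 = 1 × 23 + 11
23 = 2 × 11 + 1
11 = 11 × 1 + 0

GCD(489, 887) = 1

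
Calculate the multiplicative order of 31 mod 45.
Powers of 31 mod 45: 31^1≡31, 31^2≡16, 31^3≡1. Order = 3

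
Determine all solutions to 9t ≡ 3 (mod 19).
13

Since gcd(9, 19) = 1 divides 3, a solution exists.
Multiply both sides by the inverse of 9 mod 19:
  9^(-1) mod 19 = 17
  x ≡ 17 × 3 ≡ 51 ≡ 13 (mod 19)
Verification: 9 × 13 = 117 = 6 × 19 + 3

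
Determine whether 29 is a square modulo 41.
By Euler's criterion: 29^{20} ≡ 40 (mod 41). Since this equals -1 (≡ 40), 29 is not a QR.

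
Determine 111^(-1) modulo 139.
111^(-1) ≡ 134 (mod 139). Verification: 111 × 134 = 14874 ≡ 1 (mod 139)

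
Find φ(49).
42

Prime factorization: 49 = 7^2
Using the formula φ(n) = n × Π(1 - 1/p) for each prime factor p:
φ(49) = 49 × (1 - 1/7)
φ(49) = 42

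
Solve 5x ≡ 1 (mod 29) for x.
6

Using Extended Euclidean Algorithm:
gcd(5, 29) = 1
Bezout coefficients: 5 × 6 + 29 × -1 = 1
So 5 × 6 ≡ 1 (mod 29)
The inverse is 6 mod 29 = 6
Verification: 5 × 6 = 30 = 1 × 29 + 1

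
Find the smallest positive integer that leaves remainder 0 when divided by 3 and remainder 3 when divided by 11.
M = 3 × 11 = 33. M₁ = 11, y₁ ≡ 2 (mod 3). M₂ = 3, y₂ ≡ 4 (mod 11). k = 0×11×2 + 3×3×4 ≡ 3 (mod 33). The smallest positive such number is 3.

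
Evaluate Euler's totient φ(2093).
1584

Prime factorization: 2093 = 7 × 13 × 23
Using the formula φ(n) = n × Π(1 - 1/p) for each prime factor p:
φ(2093) = 2093 × (1 - 1/7) × (1 - 1/13) × (1 - 1/23)
φ(2093) = 1584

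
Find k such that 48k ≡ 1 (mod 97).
48^(-1) ≡ 95 (mod 97). Verification: 48 × 95 = 4560 ≡ 1 (mod 97)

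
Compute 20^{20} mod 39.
16

Using successive squaring:
Binary expansion of 20: 10100
Powers of 20 mod 39 (each is the square of the previous):
  20^1 ≡ 20 (mod 39)
  20^2 ≡ 20² = 400 ≡ 10 (mod 39)
  20^4 ≡ 10² = 100 ≡ 22 (mod 39)
  20^8 ≡ 22² = 484 ≡ 16 (mod 39)
  20^16 ≡ 16² = 256 ≡ 22 (mod 39)
20 = 16 + 4, so 20^20 = 20^16 × 20^4 ≡ 22 × 22 (mod 39)
Multiplying step by step:
  22 × 22 = 484 ≡ 16 (mod 39)
Result: 20^20 ≡ 16 (mod 39)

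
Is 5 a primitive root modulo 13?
No

To verify, check if 5^(12/q) ≢ 1 (mod 13) for each prime divisor q of 12
Divisors of 12 = 12: [1, 2, 3, 4, 6, 12]
  5^(12/2) = 5^6 ≡ 12 (mod 13)
  5^(12/3) = 5^4 ≡ 1 (mod 13)
Conclusion: 5 is not a primitive root modulo 13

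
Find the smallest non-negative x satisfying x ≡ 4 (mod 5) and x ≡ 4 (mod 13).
M = 5 × 13 = 65. M₁ = 13, y₁ ≡ 2 (mod 5). M₂ = 5, y₂ ≡ 8 (mod 13). x = 4×13×2 + 4×5×8 ≡ 4 (mod 65)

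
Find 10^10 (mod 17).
10 = 8 + 2 (binary 1010). Repeated squaring mod 17: 10^1 ≡ 10; 10^2 ≡ 10² = 100 ≡ 15; 10^4 ≡ 15² = 225 ≡ 4; 10^8 ≡ 4² = 16 ≡ 16. Multiply: 10^10 = 10^8 × 10^2 ≡ 16 × 15 (mod 17): 16 × 15 = 240 ≡ 2. So 10^10 ≡ 2 (mod 17).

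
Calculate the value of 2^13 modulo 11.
Using Fermat: 2^{10} ≡ 1 (mod 11). 13 ≡ 3 (mod 10). So 2^{13} ≡ 2^{3} ≡ 8 (mod 11)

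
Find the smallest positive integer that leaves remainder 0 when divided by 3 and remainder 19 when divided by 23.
M = 3 × 23 = 69. M₁ = 23, y₁ ≡ 2 (mod 3). M₂ = 3, y₂ ≡ 8 (mod 23). k = 0×23×2 + 19×3×8 ≡ 42 (mod 69). The smallest positive such number is 42.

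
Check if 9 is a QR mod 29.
By Euler's criterion: 9^{14} ≡ 1 (mod 29). Since this equals 1, 9 is a QR.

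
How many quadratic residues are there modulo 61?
For prime 61, there are (p-1)/2 = (61-1)/2 = 30 quadratic residues (excluding 0).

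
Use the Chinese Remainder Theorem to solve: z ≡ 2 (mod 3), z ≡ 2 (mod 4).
M = 3 × 4 = 12. M₁ = 4, y₁ ≡ 1 (mod 3). M₂ = 3, y₂ ≡ 3 (mod 4). z = 2×4×1 + 2×3×3 ≡ 2 (mod 12)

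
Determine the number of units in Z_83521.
78608

Prime factorization: 83521 = 17^4
Using the formula φ(n) = n × Π(1 - 1/p) for each prime factor p:
φ(83521) = 83521 × (1 - 1/17)
φ(83521) = 78608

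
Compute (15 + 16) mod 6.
1

(15 + 16) = 31
31 mod 6 = 1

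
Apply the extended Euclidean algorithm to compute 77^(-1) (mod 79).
Extended GCD: 77(39) + 79(-38) = 1. So 77^(-1) ≡ 39 ≡ 39 (mod 79). Verify: 77 × 39 = 3003 ≡ 1 (mod 79)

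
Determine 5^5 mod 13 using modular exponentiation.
5 = 4 + 1 (binary 101). Repeated squaring mod 13: 5^1 ≡ 5; 5^2 ≡ 5² = 25 ≡ 12; 5^4 ≡ 12² = 144 ≡ 1. Multiply: 5^5 = 5^4 × 5^1 ≡ 1 × 5 (mod 13): 1 × 5 = 5 ≡ 5. So 5^5 ≡ 5 (mod 13).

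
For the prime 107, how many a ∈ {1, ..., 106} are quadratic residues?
For prime 107, there are (p-1)/2 = (107-1)/2 = 53 quadratic residues (excluding 0).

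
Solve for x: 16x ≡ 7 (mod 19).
4

Since gcd(16, 19) = 1 divides 7, a solution exists.
Multiply both sides by the inverse of 16 mod 19:
  16^(-1) mod 19 = 6
  x ≡ 6 × 7 ≡ 42 ≡ 4 (mod 19)
Verification: 16 × 4 = 64 = 3 × 19 + 7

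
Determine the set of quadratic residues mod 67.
QRs mod 67: {1, 4, 6, 9, 10, 14, 15, 16, 17, 19, 21, 22, 23, 24, 25, 26, 29, 33, 35, 36, 37, 39, 40, 47, 49, 54, 55, 56, 59, 60, 62, 64, 65}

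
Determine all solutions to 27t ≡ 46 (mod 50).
48

Since gcd(27, 50) = 1 divides 46, a solution exists.
Multiply both sides by the inverse of 27 mod 50:
  27^(-1) mod 50 = 13
  x ≡ 13 × 46 ≡ 598 ≡ 48 (mod 50)
Verification: 27 × 48 = 1296 = 25 × 50 + 46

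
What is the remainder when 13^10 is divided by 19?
10 = 8 + 2 (binary 1010). Repeated squaring mod 19: 13^1 ≡ 13; 13^2 ≡ 13² = 169 ≡ 17; 13^4 ≡ 17² = 289 ≡ 4; 13^8 ≡ 4² = 16 ≡ 16. Multiply: 13^10 = 13^8 × 13^2 ≡ 16 × 17 (mod 19): 16 × 17 = 272 ≡ 6. So 13^10 ≡ 6 (mod 19).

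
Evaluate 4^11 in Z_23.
Using repeated squaring. 11 = 8 + 2 + 1 (binary 1011). Repeated squaring mod 23: 4^1 ≡ 4; 4^2 ≡ 4² = 16 ≡ 16; 4^4 ≡ 16² = 256 ≡ 3; 4^8 ≡ 3² = 9 ≡ 9. Multiply: 4^11 = 4^8 × 4^2 × 4^1 ≡ 9 × 16 × 4 (mod 23): 9 × 16 = 144 ≡ 6; 6 × 4 = 24 ≡ 1. So 4^11 ≡ 1 (mod 23).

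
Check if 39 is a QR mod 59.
By Euler's criterion: 39^{29} ≡ 58 (mod 59). Since this equals -1 (≡ 58), 39 is not a QR.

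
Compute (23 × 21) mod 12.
3

(23 × 21) = 483
483 mod 12 = 3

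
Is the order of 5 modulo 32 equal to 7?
No, the actual order is 8, not 7.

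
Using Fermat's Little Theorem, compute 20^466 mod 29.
By Fermat: 20^{28} ≡ 1 (mod 29). 466 ≡ 18 (mod 28). So 20^{466} ≡ 20^{18} ≡ 7 (mod 29)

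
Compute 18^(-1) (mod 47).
18^(-1) ≡ 34 (mod 47). Verification: 18 × 34 = 612 ≡ 1 (mod 47)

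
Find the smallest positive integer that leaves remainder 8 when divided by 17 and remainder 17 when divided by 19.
M = 17 × 19 = 323. M₁ = 19, y₁ ≡ 9 (mod 17). M₂ = 17, y₂ ≡ 9 (mod 19). r = 8×19×9 + 17×17×9 ≡ 93 (mod 323). The smallest positive such number is 93.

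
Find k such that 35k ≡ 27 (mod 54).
27

Since gcd(35, 54) = 1 divides 27, a solution exists.
Multiply both sides by the inverse of 35 mod 54:
  35^(-1) mod 54 = 17
  x ≡ 17 × 27 ≡ 459 ≡ 27 (mod 54)
Verification: 35 × 27 = 945 = 17 × 54 + 27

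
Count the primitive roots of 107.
52

The number of primitive roots modulo p is φ(p-1) = φ(106)
φ(106) = 52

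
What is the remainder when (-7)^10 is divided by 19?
(-7) ≡ 12 (mod 19). 10 = 8 + 2 (binary 1010). Repeated squaring mod 19: 12^1 ≡ 12; 12^2 ≡ 12² = 144 ≡ 11; 12^4 ≡ 11² = 121 ≡ 7; 12^8 ≡ 7² = 49 ≡ 11. Multiply: (-7)^10 ≡ 12^8 × 12^2 ≡ 11 × 11 (mod 19): 11 × 11 = 121 ≡ 7. So (-7)^10 ≡ 7 (mod 19).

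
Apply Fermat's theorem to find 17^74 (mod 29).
By Fermat: 17^{28} ≡ 1 (mod 29). 74 = 2×28 + 18. So 17^{74} ≡ 17^{18} ≡ 28 (mod 29)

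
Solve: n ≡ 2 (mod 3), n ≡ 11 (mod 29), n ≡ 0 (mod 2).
M = 3 × 29 × 2 = 174. M₁ = 58, y₁ ≡ 1 (mod 3). M₂ = 6, y₂ ≡ 5 (mod 29). M₃ = 87, y₃ ≡ 1 (mod 2). n = 2×58×1 + 11×6×5 + 0×87×1 ≡ 98 (mod 174)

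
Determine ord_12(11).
Powers of 11 mod 12: 11^1≡11, 11^2≡1. Order = 2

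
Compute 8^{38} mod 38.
26

Using successive squaring:
Binary expansion of 38: 100110
Powers of 8 mod 38 (each is the square of the previous):
  8^1 ≡ 8 (mod 38)
  8^2 ≡ 8² = 64 ≡ 26 (mod 38)
  8^4 ≡ 26² = 676 ≡ 30 (mod 38)
  8^8 ≡ 30² = 900 ≡ 26 (mod 38)
  8^16 ≡ 26² = 676 ≡ 30 (mod 38)
  8^32 ≡ 30² = 900 ≡ 26 (mod 38)
38 = 32 + 4 + 2, so 8^38 = 8^32 × 8^4 × 8^2 ≡ 26 × 30 × 26 (mod 38)
Multiplying step by step:
  26 × 30 = 780 ≡ 20 (mod 38)
  20 × 26 = 520 ≡ 26 (mod 38)
Result: 8^38 ≡ 26 (mod 38)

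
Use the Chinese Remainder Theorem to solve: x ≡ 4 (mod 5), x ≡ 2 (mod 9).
M = 5 × 9 = 45. M₁ = 9, y₁ ≡ 4 (mod 5). M₂ = 5, y₂ ≡ 2 (mod 9). x = 4×9×4 + 2×5×2 ≡ 29 (mod 45)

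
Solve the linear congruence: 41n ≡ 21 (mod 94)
67

Since gcd(41, 94) = 1 divides 21, a solution exists.
Multiply both sides by the inverse of 41 mod 94:
  41^(-1) mod 94 = 39
  x ≡ 39 × 21 ≡ 819 ≡ 67 (mod 94)
Verification: 41 × 67 = 2747 = 29 × 94 + 21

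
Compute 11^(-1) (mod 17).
14

Using Extended Euclidean Algorithm:
gcd(11, 17) = 1
Bezout coefficients: 11 × -3 + 17 × 2 = 1
So 11 × -3 ≡ 1 (mod 17)
The inverse is -3 mod 17 = 14
Verification: 11 × 14 = 154 = 9 × 17 + 1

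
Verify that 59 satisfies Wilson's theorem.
(58)! mod 59 = 58. Since this equals -1 (mod 59), Wilson confirms 59 is prime.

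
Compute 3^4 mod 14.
4 = 4 (binary 100). Repeated squaring mod 14: 3^1 ≡ 3; 3^2 ≡ 3² = 9 ≡ 9; 3^4 ≡ 9² = 81 ≡ 11. So 3^4 ≡ 11 (mod 14).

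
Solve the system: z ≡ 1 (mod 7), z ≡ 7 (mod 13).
M = 7 × 13 = 91. M₁ = 13, y₁ ≡ 6 (mod 7). M₂ = 7, y₂ ≡ 2 (mod 13). z = 1×13×6 + 7×7×2 ≡ 85 (mod 91)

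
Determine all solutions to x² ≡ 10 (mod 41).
The square roots of 10 mod 41 are 16 and 25. Verify: 16² = 256 ≡ 10 (mod 41)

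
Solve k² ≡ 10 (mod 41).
The square roots of 10 mod 41 are 16 and 25. Verify: 16² = 256 ≡ 10 (mod 41)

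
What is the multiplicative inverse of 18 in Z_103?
63

Using Extended Euclidean Algorithm:
gcd(18, 103) = 1
Bezout coefficients: 18 × -40 + 103 × 7 = 1
So 18 × -40 ≡ 1 (mod 103)
The inverse is -40 mod 103 = 63
Verification: 18 × 63 = 1134 = 11 × 103 + 1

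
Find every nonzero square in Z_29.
QRs mod 29: {1, 4, 5, 6, 7, 9, 13, 16, 20, 22, 23, 24, 25, 28}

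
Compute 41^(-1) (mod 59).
36

Using Extended Euclidean Algorithm:
gcd(41, 59) = 1
Bezout coefficients: 41 × -23 + 59 × 16 = 1
So 41 × -23 ≡ 1 (mod 59)
The inverse is -23 mod 59 = 36
Verification: 41 × 36 = 1476 = 25 × 59 + 1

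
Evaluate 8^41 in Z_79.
Using repeated squaring. 41 = 32 + 8 + 1 (binary 101001). Repeated squaring mod 79: 8^1 ≡ 8; 8^2 ≡ 8² = 64 ≡ 64; 8^4 ≡ 64² = 4096 ≡ 67; 8^8 ≡ 67² = 4489 ≡ 65; 8^16 ≡ 65² = 4225 ≡ 38; 8^32 ≡ 38² = 1444 ≡ 22. Multiply: 8^41 = 8^32 × 8^8 × 8^1 ≡ 22 × 65 × 8 (mod 79): 22 × 65 = 1430 ≡ 8; 8 × 8 = 64 ≡ 64. So 8^41 ≡ 64 (mod 79).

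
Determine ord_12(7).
Powers of 7 mod 12: 7^1≡7, 7^2≡1. Order = 2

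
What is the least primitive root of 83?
2

A primitive root g modulo p has order p-1 = 82
Prime divisors of 82: [2, 41]
g is a primitive root iff g^(82/q) ≢ 1 (mod 83) for each prime divisor q
Testing small values:
  g = 2: 2^41 ≡ 82, 2^2 ≡ 4 (mod 83) → none is 1, primitive root!
The smallest primitive root is 2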